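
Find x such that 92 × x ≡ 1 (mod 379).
103

gcd(92, 379) = 1, so the inverse exists.
Extended Euclidean algorithm on (379, 92):
379 = 4 × 92 + 11  ⟹  11 = (1)·379 + (-4)·92
92 = 8 × 11 + 4  ⟹  4 = (-8)·379 + (33)·92
11 = 2 × 4 + 3  ⟹  3 = (17)·379 + (-70)·92
4 = 1 × 3 + 1  ⟹  1 = (-25)·379 + (103)·92
So (103)·92 ≡ 1 (mod 379), i.e. 92^(-1) ≡ 103 (mod 379).
Check: 92 × 103 = 9476 ≡ 1 (mod 379)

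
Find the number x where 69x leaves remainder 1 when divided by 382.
227

gcd(69, 382) = 1, so the inverse exists.
Extended Euclidean algorithm on (382, 69):
382 = 5 × 69 + 37  ⟹  37 = (1)·382 + (-5)·69
69 = 1 × 37 + 32  ⟹  32 = (-1)·382 + (6)·69
37 = 1 × 32 + 5  ⟹  5 = (2)·382 + (-11)·69
32 = 6 × 5 + 2  ⟹  2 = (-13)·382 + (72)·69
5 = 2 × 2 + 1  ⟹  1 = (28)·382 + (-155)·69
So (-155)·69 ≡ 1 (mod 382), i.e. 69^(-1) ≡ -155 ≡ 227 (mod 382).
Check: 69 × 227 = 15663 ≡ 1 (mod 382)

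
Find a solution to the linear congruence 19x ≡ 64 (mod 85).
x ≡ 66 (mod 85)

gcd(19, 85) = 1, which divides 64, so solutions exist.
Find 19^(-1) mod 85 by the extended Euclidean algorithm:
85 = 4 × 19 + 9  ⟹  9 = (1)·85 + (-4)·19
19 = 2 × 9 + 1  ⟹  1 = (-2)·85 + (9)·19
So (9)·19 ≡ 1 (mod 85), i.e. 19^(-1) ≡ 9 (mod 85).
x ≡ 9 × 64 = 576 ≡ 66 (mod 85).
Check: 19 × 66 = 1254 ≡ 64 (mod 85).
Unique solution: x ≡ 66 (mod 85)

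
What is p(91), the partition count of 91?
64112359

p(n) counts ways to write n as a sum of positive integers (order ignored).
Euler's pentagonal recurrence: p(k) = p(k-1) + p(k-2) - p(k-5) - p(k-7) + p(k-12) + p(k-15) - ... (offsets j(3j∓1)/2, signs ++--, p(0)=1, p(<0)=0).
DP table for k = 0..90: p(0)=1, p(1)=1, p(2)=2, p(3)=3, p(4)=5, p(5)=7, p(6)=11, p(7)=15, p(8)=22, p(9)=30, p(10)=42, p(11)=56, p(12)=77, p(13)=101, p(14)=135, p(15)=176, p(16)=231, p(17)=297, p(18)=385, p(19)=490, p(20)=627, p(21)=792, p(22)=1002, p(23)=1255, p(24)=1575, p(25)=1958, p(26)=2436, p(27)=3010, p(28)=3718, p(29)=4565, p(30)=5604, p(31)=6842, p(32)=8349, p(33)=10143, p(34)=12310, p(35)=14883, p(36)=17977, p(37)=21637, p(38)=26015, p(39)=31185, p(40)=37338, p(41)=44583, p(42)=53174, p(43)=63261, p(44)=75175, p(45)=89134, p(46)=105558, p(47)=124754, p(48)=147273, p(49)=173525, p(50)=204226, p(51)=239943, p(52)=281589, p(53)=329931, p(54)=386155, p(55)=451276, p(56)=526823, p(57)=614154, p(58)=715220, p(59)=831820, p(60)=966467, p(61)=1121505, p(62)=1300156, p(63)=1505499, p(64)=1741630, p(65)=2012558, p(66)=2323520, p(67)=2679689, p(68)=3087735, p(69)=3554345, p(70)=4087968, p(71)=4697205, p(72)=5392783, p(73)=6185689, p(74)=7089500, p(75)=8118264, p(76)=9289091, p(77)=10619863, p(78)=12132164, p(79)=13848650, p(80)=15796476, p(81)=18004327, p(82)=20506255, p(83)=23338469, p(84)=26543660, p(85)=30167357, p(86)=34262962, p(87)=38887673, p(88)=44108109, p(89)=49995925, p(90)=56634173.
Final step: p(91) = p(90) + p(89) - p(86) - p(84) + p(79) + p(76) - p(69) - p(65) + p(56) + p(51) - p(40) - p(34) + p(21) + p(14)
= 56634173 + 49995925 - 34262962 - 26543660 + 13848650 + 9289091 - 3554345 - 2012558 + 526823 + 239943 - 37338 - 12310 + 792 + 135
= 64112359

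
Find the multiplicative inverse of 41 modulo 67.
18

gcd(41, 67) = 1, so the inverse exists.
Extended Euclidean algorithm on (67, 41):
67 = 1 × 41 + 26  ⟹  26 = (1)·67 + (-1)·41
41 = 1 × 26 + 15  ⟹  15 = (-1)·67 + (2)·41
26 = 1 × 15 + 11  ⟹  11 = (2)·67 + (-3)·41
15 = 1 × 11 + 4  ⟹  4 = (-3)·67 + (5)·41
11 = 2 × 4 + 3  ⟹  3 = (8)·67 + (-13)·41
4 = 1 × 3 + 1  ⟹  1 = (-11)·67 + (18)·41
So (18)·41 ≡ 1 (mod 67), i.e. 41^(-1) ≡ 18 (mod 67).
Check: 41 × 18 = 738 ≡ 1 (mod 67)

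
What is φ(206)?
102

206 = 2 × 103
φ(n) = n × ∏(1 - 1/p) for each prime p dividing n
φ(206) = 206 × (1 - 1/2) × (1 - 1/103) = 102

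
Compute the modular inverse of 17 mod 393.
185

gcd(17, 393) = 1, so the inverse exists.
Extended Euclidean algorithm on (393, 17):
393 = 23 × 17 + 2  ⟹  2 = (1)·393 + (-23)·17
17 = 8 × 2 + 1  ⟹  1 = (-8)·393 + (185)·17
So (185)·17 ≡ 1 (mod 393), i.e. 17^(-1) ≡ 185 (mod 393).
Check: 17 × 185 = 3145 ≡ 1 (mod 393)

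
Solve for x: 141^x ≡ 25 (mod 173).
50

Baby-step giant-step with step n = ⌈√173⌉ = 14.
Baby steps 141^j mod 173 (j:value) for j=0..13: 0:1, 1:141, 2:159, 3:102, 4:23, 5:129, 6:24, 7:97, 8:10, 9:26, 10:33, 11:155, 12:57, 13:79.
Giant-step multiplier: 141^(-14) ≡ 141^(172-14) = 141^158 ≡ 31 (mod 173).
Giant steps γ_i = 25·31^i mod 173: γ_0=25, γ_1=83, γ_2=151, γ_3=10 (in table at j=8).
x = i·n + j = 3·14 + 8 = 50.
Check: 141^50 ≡ 25 (mod 173).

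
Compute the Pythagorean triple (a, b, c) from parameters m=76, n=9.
(5695, 1368, 5857)

Euclid's formula: a = m² - n², b = 2mn, c = m² + n²
m = 76, n = 9
a = 76² - 9² = 5776 - 81 = 5695
b = 2 × 76 × 9 = 1368
c = 76² + 9² = 5776 + 81 = 5857
Verification: 5695² + 1368² = 32433025 + 1871424 = 34304449 = 5857² ✓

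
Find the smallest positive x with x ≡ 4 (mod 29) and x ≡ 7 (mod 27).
439

Using Chinese Remainder Theorem:
M = 29 × 27 = 783
M1 = 27, M2 = 29
y1 = 27^(-1) mod 29 = 14
y2 = 29^(-1) mod 27 = 14
x = (4×27×14 + 7×29×14) mod 783 = 439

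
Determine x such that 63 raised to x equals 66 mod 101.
89

Baby-step giant-step with step n = ⌈√101⌉ = 11.
Baby steps 63^j mod 101 (j:value) for j=0..10: 0:1, 1:63, 2:30, 3:72, 4:92, 5:39, 6:33, 7:59, 8:81, 9:53, 10:6.
Giant-step multiplier: 63^(-11) ≡ 63^(100-11) = 63^89 ≡ 66 (mod 101).
Giant steps γ_i = 66·66^i mod 101: γ_0=66, γ_1=13, γ_2=50, γ_3=68, γ_4=44, γ_5=76, γ_6=67, γ_7=79, γ_8=63 (in table at j=1).
x = i·n + j = 8·11 + 1 = 89.
Check: 63^89 ≡ 66 (mod 101).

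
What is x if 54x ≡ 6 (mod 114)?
x ≡ 17 (mod 19)

gcd(54, 114) = 6, which divides 6, so solutions exist.
Divide through by 6: 9x ≡ 1 (mod 19).
Find 9^(-1) mod 19 by the extended Euclidean algorithm:
19 = 2 × 9 + 1  ⟹  1 = (1)·19 + (-2)·9
So (-2)·9 ≡ 1 (mod 19), i.e. 9^(-1) ≡ -2 ≡ 17 (mod 19).
x ≡ 17 × 1 = 17 ≡ 17 (mod 19).
Check: 54 × 17 = 918 ≡ 6 (mod 114).
x ≡ 17 (mod 19), giving 6 solutions mod 114.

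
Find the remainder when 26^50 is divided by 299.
39

Repeated squaring. Binary of 50 = 110010.
26^1 ≡ 26 (mod 299); 26^2 ≡ 78 (mod 299); 26^4 ≡ 104 (mod 299); 26^8 ≡ 52 (mod 299); 26^16 ≡ 13 (mod 299); 26^32 ≡ 169 (mod 299)
26^50 = 26^2 × 26^16 × 26^32 ≡ 39 (mod 299)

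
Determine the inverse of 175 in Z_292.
287

gcd(175, 292) = 1, so the inverse exists.
Extended Euclidean algorithm on (292, 175):
292 = 1 × 175 + 117  ⟹  117 = (1)·292 + (-1)·175
175 = 1 × 117 + 58  ⟹  58 = (-1)·292 + (2)·175
117 = 2 × 58 + 1  ⟹  1 = (3)·292 + (-5)·175
So (-5)·175 ≡ 1 (mod 292), i.e. 175^(-1) ≡ -5 ≡ 287 (mod 292).
Check: 175 × 287 = 50225 ≡ 1 (mod 292)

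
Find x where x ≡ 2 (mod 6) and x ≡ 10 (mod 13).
62

Using Chinese Remainder Theorem:
M = 6 × 13 = 78
M1 = 13, M2 = 6
y1 = 13^(-1) mod 6 = 1
y2 = 6^(-1) mod 13 = 11
x = (2×13×1 + 10×6×11) mod 78 = 62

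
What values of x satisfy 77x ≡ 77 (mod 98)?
x ≡ 1 (mod 14)

gcd(77, 98) = 7, which divides 77, so solutions exist.
Divide through by 7: 11x ≡ 11 (mod 14).
Find 11^(-1) mod 14 by the extended Euclidean algorithm:
14 = 1 × 11 + 3  ⟹  3 = (1)·14 + (-1)·11
11 = 3 × 3 + 2  ⟹  2 = (-3)·14 + (4)·11
3 = 1 × 2 + 1  ⟹  1 = (4)·14 + (-5)·11
So (-5)·11 ≡ 1 (mod 14), i.e. 11^(-1) ≡ -5 ≡ 9 (mod 14).
x ≡ 9 × 11 = 99 ≡ 1 (mod 14).
Check: 77 × 1 = 77 ≡ 77 (mod 98).
x ≡ 1 (mod 14), giving 7 solutions mod 98.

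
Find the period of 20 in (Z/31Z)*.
15

31 is prime, so ord(20) divides φ(31) = 30.
Divisors of 30: 1, 2, 3, 5, 6, 10, 15, 30.
Repeated squaring: 20^1 ≡ 20, 20^2 ≡ 28, 20^4 ≡ 9, 20^8 ≡ 19, 20^16 ≡ 20 (mod 31).
Test 20^d mod 31 for each divisor d in increasing order:
20^1 ≡ 20
20^2 ≡ 28
20^3 = 20^2·20^1 ≡ 2
20^5 = 20^4·20^1 ≡ 25
20^6 = 20^4·20^2 ≡ 4
20^10 = 20^8·20^2 ≡ 5
20^15 = 20^8·20^4·20^2·20^1 ≡ 1  ← first divisor giving 1
The order is 15.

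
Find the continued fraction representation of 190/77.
[2; 2, 7, 5]

Euclidean algorithm steps:
190 = 2 × 77 + 36
77 = 2 × 36 + 5
36 = 7 × 5 + 1
5 = 5 × 1 + 0
Continued fraction: [2; 2, 7, 5]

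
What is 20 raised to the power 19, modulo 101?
30

Repeated squaring. Binary of 19 = 10011.
20^1 ≡ 20 (mod 101); 20^2 ≡ 97 (mod 101); 20^4 ≡ 16 (mod 101); 20^8 ≡ 54 (mod 101); 20^16 ≡ 88 (mod 101)
20^19 = 20^1 × 20^2 × 20^16 ≡ 30 (mod 101)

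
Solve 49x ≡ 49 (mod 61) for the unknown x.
x ≡ 1 (mod 61)

gcd(49, 61) = 1, which divides 49, so solutions exist.
Find 49^(-1) mod 61 by the extended Euclidean algorithm:
61 = 1 × 49 + 12  ⟹  12 = (1)·61 + (-1)·49
49 = 4 × 12 + 1  ⟹  1 = (-4)·61 + (5)·49
So (5)·49 ≡ 1 (mod 61), i.e. 49^(-1) ≡ 5 (mod 61).
x ≡ 5 × 49 = 245 ≡ 1 (mod 61).
Check: 49 × 1 = 49 ≡ 49 (mod 61).
Unique solution: x ≡ 1 (mod 61)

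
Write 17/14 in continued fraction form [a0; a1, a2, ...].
[1; 4, 1, 2]

Euclidean algorithm steps:
17 = 1 × 14 + 3
14 = 4 × 3 + 2
3 = 1 × 2 + 1
2 = 2 × 1 + 0
Continued fraction: [1; 4, 1, 2]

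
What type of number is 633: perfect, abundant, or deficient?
deficient

Proper divisors of 633: sum = 1 + 3 + 211 = 215
Since 215 < 633, 633 is deficient.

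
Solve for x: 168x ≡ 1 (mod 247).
25

gcd(168, 247) = 1, so the inverse exists.
Extended Euclidean algorithm on (247, 168):
247 = 1 × 168 + 79  ⟹  79 = (1)·247 + (-1)·168
168 = 2 × 79 + 10  ⟹  10 = (-2)·247 + (3)·168
79 = 7 × 10 + 9  ⟹  9 = (15)·247 + (-22)·168
10 = 1 × 9 + 1  ⟹  1 = (-17)·247 + (25)·168
So (25)·168 ≡ 1 (mod 247), i.e. 168^(-1) ≡ 25 (mod 247).
Check: 168 × 25 = 4200 ≡ 1 (mod 247)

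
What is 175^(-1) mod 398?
257

gcd(175, 398) = 1, so the inverse exists.
Extended Euclidean algorithm on (398, 175):
398 = 2 × 175 + 48  ⟹  48 = (1)·398 + (-2)·175
175 = 3 × 48 + 31  ⟹  31 = (-3)·398 + (7)·175
48 = 1 × 31 + 17  ⟹  17 = (4)·398 + (-9)·175
31 = 1 × 17 + 14  ⟹  14 = (-7)·398 + (16)·175
17 = 1 × 14 + 3  ⟹  3 = (11)·398 + (-25)·175
14 = 4 × 3 + 2  ⟹  2 = (-51)·398 + (116)·175
3 = 1 × 2 + 1  ⟹  1 = (62)·398 + (-141)·175
So (-141)·175 ≡ 1 (mod 398), i.e. 175^(-1) ≡ -141 ≡ 257 (mod 398).
Check: 175 × 257 = 44975 ≡ 1 (mod 398)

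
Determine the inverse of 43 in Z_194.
185

gcd(43, 194) = 1, so the inverse exists.
Extended Euclidean algorithm on (194, 43):
194 = 4 × 43 + 22  ⟹  22 = (1)·194 + (-4)·43
43 = 1 × 22 + 21  ⟹  21 = (-1)·194 + (5)·43
22 = 1 × 21 + 1  ⟹  1 = (2)·194 + (-9)·43
So (-9)·43 ≡ 1 (mod 194), i.e. 43^(-1) ≡ -9 ≡ 185 (mod 194).
Check: 43 × 185 = 7955 ≡ 1 (mod 194)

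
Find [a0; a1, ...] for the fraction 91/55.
[1; 1, 1, 1, 8, 2]

Euclidean algorithm steps:
91 = 1 × 55 + 36
55 = 1 × 36 + 19
36 = 1 × 19 + 17
19 = 1 × 17 + 2
17 = 8 × 2 + 1
2 = 2 × 1 + 0
Continued fraction: [1; 1, 1, 1, 8, 2]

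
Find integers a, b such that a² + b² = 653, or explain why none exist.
13² + 22² (a=13, b=22)

Factorization: 653 = 653
By Fermat: n is sum of two squares iff every prime p ≡ 3 (mod 4) appears to even power.
All primes ≡ 3 (mod 4) appear to even power.
Search a = 0, 1, 2, … for 653 - a² a perfect square: first hit at a = 13: 653 - 169 = 484 = 22².
653 = 13² + 22² = 169 + 484 ✓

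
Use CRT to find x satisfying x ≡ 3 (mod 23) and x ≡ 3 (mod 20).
3

Using Chinese Remainder Theorem:
M = 23 × 20 = 460
M1 = 20, M2 = 23
y1 = 20^(-1) mod 23 = 15
y2 = 23^(-1) mod 20 = 7
x = (3×20×15 + 3×23×7) mod 460 = 3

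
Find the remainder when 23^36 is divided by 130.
1

Repeated squaring. Binary of 36 = 100100.
23^1 ≡ 23 (mod 130); 23^2 ≡ 9 (mod 130); 23^4 ≡ 81 (mod 130); 23^8 ≡ 61 (mod 130); 23^16 ≡ 81 (mod 130); 23^32 ≡ 61 (mod 130)
23^36 = 23^4 × 23^32 ≡ 1 (mod 130)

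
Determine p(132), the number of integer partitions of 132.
6620830889

p(n) counts ways to write n as a sum of positive integers (order ignored).
Euler's pentagonal recurrence: p(k) = p(k-1) + p(k-2) - p(k-5) - p(k-7) + p(k-12) + p(k-15) - ... (offsets j(3j∓1)/2, signs ++--, p(0)=1, p(<0)=0).
DP table for k = 0..131: p(0)=1, p(1)=1, p(2)=2, p(3)=3, p(4)=5, p(5)=7, p(6)=11, p(7)=15, p(8)=22, p(9)=30, p(10)=42, p(11)=56, p(12)=77, p(13)=101, p(14)=135, p(15)=176, p(16)=231, p(17)=297, p(18)=385, p(19)=490, p(20)=627, p(21)=792, p(22)=1002, p(23)=1255, p(24)=1575, p(25)=1958, p(26)=2436, p(27)=3010, p(28)=3718, p(29)=4565, p(30)=5604, p(31)=6842, p(32)=8349, p(33)=10143, p(34)=12310, p(35)=14883, p(36)=17977, p(37)=21637, p(38)=26015, p(39)=31185, p(40)=37338, p(41)=44583, p(42)=53174, p(43)=63261, p(44)=75175, p(45)=89134, p(46)=105558, p(47)=124754, p(48)=147273, p(49)=173525, p(50)=204226, p(51)=239943, p(52)=281589, p(53)=329931, p(54)=386155, p(55)=451276, p(56)=526823, p(57)=614154, p(58)=715220, p(59)=831820, p(60)=966467, p(61)=1121505, p(62)=1300156, p(63)=1505499, p(64)=1741630, p(65)=2012558, p(66)=2323520, p(67)=2679689, p(68)=3087735, p(69)=3554345, p(70)=4087968, p(71)=4697205, p(72)=5392783, p(73)=6185689, p(74)=7089500, p(75)=8118264, p(76)=9289091, p(77)=10619863, p(78)=12132164, p(79)=13848650, p(80)=15796476, p(81)=18004327, p(82)=20506255, p(83)=23338469, p(84)=26543660, p(85)=30167357, p(86)=34262962, p(87)=38887673, p(88)=44108109, p(89)=49995925, p(90)=56634173, p(91)=64112359, p(92)=72533807, p(93)=82010177, p(94)=92669720, p(95)=104651419, p(96)=118114304, p(97)=133230930, p(98)=150198136, p(99)=169229875, p(100)=190569292, p(101)=214481126, p(102)=241265379, p(103)=271248950, p(104)=304801365, p(105)=342325709, p(106)=384276336, p(107)=431149389, p(108)=483502844, p(109)=541946240, p(110)=607163746, p(111)=679903203, p(112)=761002156, p(113)=851376628, p(114)=952050665, p(115)=1064144451, p(116)=1188908248, p(117)=1327710076, p(118)=1482074143, p(119)=1653668665, p(120)=1844349560, p(121)=2056148051, p(122)=2291320912, p(123)=2552338241, p(124)=2841940500, p(125)=3163127352, p(126)=3519222692, p(127)=3913864295, p(128)=4351078600, p(129)=4835271870, p(130)=5371315400, p(131)=5964539504.
Final step: p(132) = p(131) + p(130) - p(127) - p(125) + p(120) + p(117) - p(110) - p(106) + p(97) + p(92) - p(81) - p(75) + p(62) + p(55) - p(40) - p(32) + p(15) + p(6)
= 5964539504 + 5371315400 - 3913864295 - 3163127352 + 1844349560 + 1327710076 - 607163746 - 384276336 + 133230930 + 72533807 - 18004327 - 8118264 + 1300156 + 451276 - 37338 - 8349 + 176 + 11
= 6620830889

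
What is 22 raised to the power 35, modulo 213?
70

Repeated squaring. Binary of 35 = 100011.
22^1 ≡ 22 (mod 213); 22^2 ≡ 58 (mod 213); 22^4 ≡ 169 (mod 213); 22^8 ≡ 19 (mod 213); 22^16 ≡ 148 (mod 213); 22^32 ≡ 178 (mod 213)
22^35 = 22^1 × 22^2 × 22^32 ≡ 70 (mod 213)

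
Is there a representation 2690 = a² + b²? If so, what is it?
17² + 49² (a=17, b=49)

Factorization: 2690 = 2 × 5 × 269
By Fermat: n is sum of two squares iff every prime p ≡ 3 (mod 4) appears to even power.
All primes ≡ 3 (mod 4) appear to even power.
Search a = 0, 1, 2, … for 2690 - a² a perfect square: first hit at a = 17: 2690 - 289 = 2401 = 49².
2690 = 17² + 49² = 289 + 2401 ✓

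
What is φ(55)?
40

55 = 5 × 11
φ(n) = n × ∏(1 - 1/p) for each prime p dividing n
φ(55) = 55 × (1 - 1/5) × (1 - 1/11) = 40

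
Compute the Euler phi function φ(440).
160

440 = 2^3 × 5 × 11
φ(n) = n × ∏(1 - 1/p) for each prime p dividing n
φ(440) = 440 × (1 - 1/2) × (1 - 1/5) × (1 - 1/11) = 160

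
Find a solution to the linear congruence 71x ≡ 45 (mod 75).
x ≡ 45 (mod 75)

gcd(71, 75) = 1, which divides 45, so solutions exist.
Find 71^(-1) mod 75 by the extended Euclidean algorithm:
75 = 1 × 71 + 4  ⟹  4 = (1)·75 + (-1)·71
71 = 17 × 4 + 3  ⟹  3 = (-17)·75 + (18)·71
4 = 1 × 3 + 1  ⟹  1 = (18)·75 + (-19)·71
So (-19)·71 ≡ 1 (mod 75), i.e. 71^(-1) ≡ -19 ≡ 56 (mod 75).
x ≡ 56 × 45 = 2520 ≡ 45 (mod 75).
Check: 71 × 45 = 3195 ≡ 45 (mod 75).
Unique solution: x ≡ 45 (mod 75)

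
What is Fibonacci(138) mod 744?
352

Matrix identity: Q^n = [[F_(n+1), F_n], [F_n, F_(n-1)]] with Q = [[1,1],[1,0]].
n = 138 = 10001010₂. Square-and-multiply, entries mod 744:
Q^1 = [[1,1],[1,0]]
Q^2 = (Q^1)² = [[2,1],[1,1]]
Q^4 = (Q^2)² = [[5,3],[3,2]]
Q^8 = (Q^4)² = [[34,21],[21,13]]
Q^17 = (Q^8)²·Q = [[352,109],[109,243]]
Q^34 = (Q^17)² = [[377,127],[127,250]]
Q^69 = (Q^34)²·Q = [[551,530],[530,21]]
Q^138 = (Q^69)² = [[461,352],[352,109]]
F_138 mod 744 = Q^138[0][1] = 352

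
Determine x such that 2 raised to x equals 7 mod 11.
7

Baby-step giant-step with step n = ⌈√11⌉ = 4.
Baby steps 2^j mod 11 (j:value) for j=0..3: 0:1, 1:2, 2:4, 3:8.
Giant-step multiplier: 2^(-4) ≡ 2^(10-4) = 2^6 ≡ 9 (mod 11).
Giant steps γ_i = 7·9^i mod 11: γ_0=7, γ_1=8 (in table at j=3).
x = i·n + j = 1·4 + 3 = 7.
Check: 2^7 ≡ 7 (mod 11).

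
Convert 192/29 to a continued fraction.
[6; 1, 1, 1, 1, 1, 3]

Euclidean algorithm steps:
192 = 6 × 29 + 18
29 = 1 × 18 + 11
18 = 1 × 11 + 7
11 = 1 × 7 + 4
7 = 1 × 4 + 3
4 = 1 × 3 + 1
3 = 3 × 1 + 0
Continued fraction: [6; 1, 1, 1, 1, 1, 3]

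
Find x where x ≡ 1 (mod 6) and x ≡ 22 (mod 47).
163

Using Chinese Remainder Theorem:
M = 6 × 47 = 282
M1 = 47, M2 = 6
y1 = 47^(-1) mod 6 = 5
y2 = 6^(-1) mod 47 = 8
x = (1×47×5 + 22×6×8) mod 282 = 163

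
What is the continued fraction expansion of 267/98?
[2; 1, 2, 1, 1, 1, 2, 3]

Euclidean algorithm steps:
267 = 2 × 98 + 71
98 = 1 × 71 + 27
71 = 2 × 27 + 17
27 = 1 × 17 + 10
17 = 1 × 10 + 7
10 = 1 × 7 + 3
7 = 2 × 3 + 1
3 = 3 × 1 + 0
Continued fraction: [2; 1, 2, 1, 1, 1, 2, 3]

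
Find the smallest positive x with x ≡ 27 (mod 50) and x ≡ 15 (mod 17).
627

Using Chinese Remainder Theorem:
M = 50 × 17 = 850
M1 = 17, M2 = 50
y1 = 17^(-1) mod 50 = 3
y2 = 50^(-1) mod 17 = 16
x = (27×17×3 + 15×50×16) mod 850 = 627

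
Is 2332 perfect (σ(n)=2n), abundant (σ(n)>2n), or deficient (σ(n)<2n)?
deficient

Proper divisors of 2332: sum = 1 + 2 + 4 + 11 + 22 + 44 + 53 + 106 + 212 + 583 + 1166 = 2204
Since 2204 < 2332, 2332 is deficient.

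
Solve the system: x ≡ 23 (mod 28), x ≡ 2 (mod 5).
107

Using Chinese Remainder Theorem:
M = 28 × 5 = 140
M1 = 5, M2 = 28
y1 = 5^(-1) mod 28 = 17
y2 = 28^(-1) mod 5 = 2
x = (23×5×17 + 2×28×2) mod 140 = 107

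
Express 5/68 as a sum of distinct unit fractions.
1/14 + 1/476

Greedy algorithm:
5/68: ceiling(68/5) = 14, use 1/14
1/476: ceiling(476/1) = 476, use 1/476
Result: 5/68 = 1/14 + 1/476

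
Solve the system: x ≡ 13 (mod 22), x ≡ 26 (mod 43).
585

Using Chinese Remainder Theorem:
M = 22 × 43 = 946
M1 = 43, M2 = 22
y1 = 43^(-1) mod 22 = 21
y2 = 22^(-1) mod 43 = 2
x = (13×43×21 + 26×22×2) mod 946 = 585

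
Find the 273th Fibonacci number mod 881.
847

Matrix identity: Q^n = [[F_(n+1), F_n], [F_n, F_(n-1)]] with Q = [[1,1],[1,0]].
n = 273 = 100010001₂. Square-and-multiply, entries mod 881:
Q^1 = [[1,1],[1,0]]
Q^2 = (Q^1)² = [[2,1],[1,1]]
Q^4 = (Q^2)² = [[5,3],[3,2]]
Q^8 = (Q^4)² = [[34,21],[21,13]]
Q^17 = (Q^8)²·Q = [[822,716],[716,106]]
Q^34 = (Q^17)² = [[752,174],[174,578]]
Q^68 = (Q^34)² = [[224,598],[598,507]]
Q^136 = (Q^68)² = [[758,162],[162,596]]
Q^273 = (Q^136)²·Q = [[826,847],[847,860]]
F_273 mod 881 = Q^273[0][1] = 847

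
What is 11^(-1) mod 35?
16

gcd(11, 35) = 1, so the inverse exists.
Extended Euclidean algorithm on (35, 11):
35 = 3 × 11 + 2  ⟹  2 = (1)·35 + (-3)·11
11 = 5 × 2 + 1  ⟹  1 = (-5)·35 + (16)·11
So (16)·11 ≡ 1 (mod 35), i.e. 11^(-1) ≡ 16 (mod 35).
Check: 11 × 16 = 176 ≡ 1 (mod 35)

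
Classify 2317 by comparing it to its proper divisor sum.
deficient

Proper divisors of 2317: sum = 1 + 7 + 331 = 339
Since 339 < 2317, 2317 is deficient.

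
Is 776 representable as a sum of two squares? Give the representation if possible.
10² + 26² (a=10, b=26)

Factorization: 776 = 2^3 × 97
By Fermat: n is sum of two squares iff every prime p ≡ 3 (mod 4) appears to even power.
All primes ≡ 3 (mod 4) appear to even power.
Search a = 0, 1, 2, … for 776 - a² a perfect square: first hit at a = 10: 776 - 100 = 676 = 26².
776 = 10² + 26² = 100 + 676 ✓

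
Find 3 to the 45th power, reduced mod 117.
27

Repeated squaring. Binary of 45 = 101101.
3^1 ≡ 3 (mod 117); 3^2 ≡ 9 (mod 117); 3^4 ≡ 81 (mod 117); 3^8 ≡ 9 (mod 117); 3^16 ≡ 81 (mod 117); 3^32 ≡ 9 (mod 117)
3^45 = 3^1 × 3^4 × 3^8 × 3^32 ≡ 27 (mod 117)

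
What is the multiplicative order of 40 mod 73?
72

73 is prime, so ord(40) divides φ(73) = 72.
Divisors of 72: 1, 2, 3, 4, 6, 8, 9, 12, 18, 24, 36, 72.
Repeated squaring: 40^1 ≡ 40, 40^2 ≡ 67, 40^4 ≡ 36, 40^8 ≡ 55, 40^16 ≡ 32, 40^32 ≡ 2, 40^64 ≡ 4 (mod 73).
Test 40^d mod 73 for each divisor d in increasing order:
40^1 ≡ 40
40^2 ≡ 67
40^3 = 40^2·40^1 ≡ 52
40^4 ≡ 36
40^6 = 40^4·40^2 ≡ 3
40^8 ≡ 55
40^9 = 40^8·40^1 ≡ 10
40^12 = 40^8·40^4 ≡ 9
40^18 = 40^16·40^2 ≡ 27
40^24 = 40^16·40^8 ≡ 8
40^36 = 40^32·40^4 ≡ 72
40^72 = 40^64·40^8 ≡ 1  ← first divisor giving 1
The order is 72.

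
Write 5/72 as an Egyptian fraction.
1/15 + 1/360

Greedy algorithm:
5/72: ceiling(72/5) = 15, use 1/15
1/360: ceiling(360/1) = 360, use 1/360
Result: 5/72 = 1/15 + 1/360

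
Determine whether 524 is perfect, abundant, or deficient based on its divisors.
deficient

Proper divisors of 524: sum = 1 + 2 + 4 + 131 + 262 = 400
Since 400 < 524, 524 is deficient.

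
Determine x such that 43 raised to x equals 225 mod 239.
60

Baby-step giant-step with step n = ⌈√239⌉ = 16.
Baby steps 43^j mod 239 (j:value) for j=0..15: 0:1, 1:43, 2:176, 3:159, 4:145, 5:21, 6:186, 7:111, 8:232, 9:177, 10:202, 11:82, 12:180, 13:92, 14:132, 15:179.
Giant-step multiplier: 43^(-16) ≡ 43^(238-16) = 43^222 ≡ 200 (mod 239).
Giant steps γ_i = 225·200^i mod 239: γ_0=225, γ_1=68, γ_2=216, γ_3=180 (in table at j=12).
x = i·n + j = 3·16 + 12 = 60.
Check: 43^60 ≡ 225 (mod 239).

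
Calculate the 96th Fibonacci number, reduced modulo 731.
451

Matrix identity: Q^n = [[F_(n+1), F_n], [F_n, F_(n-1)]] with Q = [[1,1],[1,0]].
n = 96 = 1100000₂. Square-and-multiply, entries mod 731:
Q^1 = [[1,1],[1,0]]
Q^3 = (Q^1)²·Q = [[3,2],[2,1]]
Q^6 = (Q^3)² = [[13,8],[8,5]]
Q^12 = (Q^6)² = [[233,144],[144,89]]
Q^24 = (Q^12)² = [[463,315],[315,148]]
Q^48 = (Q^24)² = [[726,212],[212,514]]
Q^96 = (Q^48)² = [[378,451],[451,658]]
F_96 mod 731 = Q^96[0][1] = 451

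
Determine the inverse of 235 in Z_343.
289

gcd(235, 343) = 1, so the inverse exists.
Extended Euclidean algorithm on (343, 235):
343 = 1 × 235 + 108  ⟹  108 = (1)·343 + (-1)·235
235 = 2 × 108 + 19  ⟹  19 = (-2)·343 + (3)·235
108 = 5 × 19 + 13  ⟹  13 = (11)·343 + (-16)·235
19 = 1 × 13 + 6  ⟹  6 = (-13)·343 + (19)·235
13 = 2 × 6 + 1  ⟹  1 = (37)·343 + (-54)·235
So (-54)·235 ≡ 1 (mod 343), i.e. 235^(-1) ≡ -54 ≡ 289 (mod 343).
Check: 235 × 289 = 67915 ≡ 1 (mod 343)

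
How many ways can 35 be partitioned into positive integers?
14883

p(n) counts ways to write n as a sum of positive integers (order ignored).
Euler's pentagonal recurrence: p(k) = p(k-1) + p(k-2) - p(k-5) - p(k-7) + p(k-12) + p(k-15) - ... (offsets j(3j∓1)/2, signs ++--, p(0)=1, p(<0)=0).
DP table for k = 0..34: p(0)=1, p(1)=1, p(2)=2, p(3)=3, p(4)=5, p(5)=7, p(6)=11, p(7)=15, p(8)=22, p(9)=30, p(10)=42, p(11)=56, p(12)=77, p(13)=101, p(14)=135, p(15)=176, p(16)=231, p(17)=297, p(18)=385, p(19)=490, p(20)=627, p(21)=792, p(22)=1002, p(23)=1255, p(24)=1575, p(25)=1958, p(26)=2436, p(27)=3010, p(28)=3718, p(29)=4565, p(30)=5604, p(31)=6842, p(32)=8349, p(33)=10143, p(34)=12310.
Final step: p(35) = p(34) + p(33) - p(30) - p(28) + p(23) + p(20) - p(13) - p(9) + p(0)
= 12310 + 10143 - 5604 - 3718 + 1255 + 627 - 101 - 30 + 1
= 14883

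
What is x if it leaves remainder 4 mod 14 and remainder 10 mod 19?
200

Using Chinese Remainder Theorem:
M = 14 × 19 = 266
M1 = 19, M2 = 14
y1 = 19^(-1) mod 14 = 3
y2 = 14^(-1) mod 19 = 15
x = (4×19×3 + 10×14×15) mod 266 = 200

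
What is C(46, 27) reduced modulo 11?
0

Using Lucas' theorem:
Write n=46 and k=27 in base 11:
n in base 11: [4, 2]
k in base 11: [2, 5]
C(46,27) mod 11 = ∏ C(n_i, k_i) mod 11
Digit binomials (mod 11): C(4,2) = 6; C(2,5) = 0 (k_i > n_i)
Product: 6 × 0 = 0 ≡ 0 (mod 11)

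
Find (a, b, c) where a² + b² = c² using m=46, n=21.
(1675, 1932, 2557)

Euclid's formula: a = m² - n², b = 2mn, c = m² + n²
m = 46, n = 21
a = 46² - 21² = 2116 - 441 = 1675
b = 2 × 46 × 21 = 1932
c = 46² + 21² = 2116 + 441 = 2557
Verification: 1675² + 1932² = 2805625 + 3732624 = 6538249 = 2557² ✓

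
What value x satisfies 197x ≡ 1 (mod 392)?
197

gcd(197, 392) = 1, so the inverse exists.
Extended Euclidean algorithm on (392, 197):
392 = 1 × 197 + 195  ⟹  195 = (1)·392 + (-1)·197
197 = 1 × 195 + 2  ⟹  2 = (-1)·392 + (2)·197
195 = 97 × 2 + 1  ⟹  1 = (98)·392 + (-195)·197
So (-195)·197 ≡ 1 (mod 392), i.e. 197^(-1) ≡ -195 ≡ 197 (mod 392).
Check: 197 × 197 = 38809 ≡ 1 (mod 392)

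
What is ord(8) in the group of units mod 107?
106

107 is prime, so ord(8) divides φ(107) = 106.
Divisors of 106: 1, 2, 53, 106.
Repeated squaring: 8^1 ≡ 8, 8^2 ≡ 64, 8^4 ≡ 30, 8^8 ≡ 44, 8^16 ≡ 10, 8^32 ≡ 100, 8^64 ≡ 49 (mod 107).
Test 8^d mod 107 for each divisor d in increasing order:
8^1 ≡ 8
8^2 ≡ 64
8^53 = 8^32·8^16·8^4·8^1 ≡ 106
8^106 = 8^64·8^32·8^8·8^2 ≡ 1  ← first divisor giving 1
The order is 106.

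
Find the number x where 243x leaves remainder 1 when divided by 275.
232

gcd(243, 275) = 1, so the inverse exists.
Extended Euclidean algorithm on (275, 243):
275 = 1 × 243 + 32  ⟹  32 = (1)·275 + (-1)·243
243 = 7 × 32 + 19  ⟹  19 = (-7)·275 + (8)·243
32 = 1 × 19 + 13  ⟹  13 = (8)·275 + (-9)·243
19 = 1 × 13 + 6  ⟹  6 = (-15)·275 + (17)·243
13 = 2 × 6 + 1  ⟹  1 = (38)·275 + (-43)·243
So (-43)·243 ≡ 1 (mod 275), i.e. 243^(-1) ≡ -43 ≡ 232 (mod 275).
Check: 243 × 232 = 56376 ≡ 1 (mod 275)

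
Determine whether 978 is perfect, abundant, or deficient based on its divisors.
abundant

Proper divisors of 978: sum = 1 + 2 + 3 + 6 + 163 + 326 + 489 = 990
Since 990 > 978, 978 is abundant.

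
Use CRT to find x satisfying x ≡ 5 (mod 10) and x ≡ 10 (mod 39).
205

Using Chinese Remainder Theorem:
M = 10 × 39 = 390
M1 = 39, M2 = 10
y1 = 39^(-1) mod 10 = 9
y2 = 10^(-1) mod 39 = 4
x = (5×39×9 + 10×10×4) mod 390 = 205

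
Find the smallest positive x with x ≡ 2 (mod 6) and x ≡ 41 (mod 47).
182

Using Chinese Remainder Theorem:
M = 6 × 47 = 282
M1 = 47, M2 = 6
y1 = 47^(-1) mod 6 = 5
y2 = 6^(-1) mod 47 = 8
x = (2×47×5 + 41×6×8) mod 282 = 182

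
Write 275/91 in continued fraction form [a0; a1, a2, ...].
[3; 45, 2]

Euclidean algorithm steps:
275 = 3 × 91 + 2
91 = 45 × 2 + 1
2 = 2 × 1 + 0
Continued fraction: [3; 45, 2]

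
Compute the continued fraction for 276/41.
[6; 1, 2, 1, 2, 1, 2]

Euclidean algorithm steps:
276 = 6 × 41 + 30
41 = 1 × 30 + 11
30 = 2 × 11 + 8
11 = 1 × 8 + 3
8 = 2 × 3 + 2
3 = 1 × 2 + 1
2 = 2 × 1 + 0
Continued fraction: [6; 1, 2, 1, 2, 1, 2]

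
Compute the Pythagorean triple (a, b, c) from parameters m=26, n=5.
(651, 260, 701)

Euclid's formula: a = m² - n², b = 2mn, c = m² + n²
m = 26, n = 5
a = 26² - 5² = 676 - 25 = 651
b = 2 × 26 × 5 = 260
c = 26² + 5² = 676 + 25 = 701
Verification: 651² + 260² = 423801 + 67600 = 491401 = 701² ✓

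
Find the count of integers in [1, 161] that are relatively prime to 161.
132

161 = 7 × 23
φ(n) = n × ∏(1 - 1/p) for each prime p dividing n
φ(161) = 161 × (1 - 1/7) × (1 - 1/23) = 132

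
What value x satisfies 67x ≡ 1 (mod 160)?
43

gcd(67, 160) = 1, so the inverse exists.
Extended Euclidean algorithm on (160, 67):
160 = 2 × 67 + 26  ⟹  26 = (1)·160 + (-2)·67
67 = 2 × 26 + 15  ⟹  15 = (-2)·160 + (5)·67
26 = 1 × 15 + 11  ⟹  11 = (3)·160 + (-7)·67
15 = 1 × 11 + 4  ⟹  4 = (-5)·160 + (12)·67
11 = 2 × 4 + 3  ⟹  3 = (13)·160 + (-31)·67
4 = 1 × 3 + 1  ⟹  1 = (-18)·160 + (43)·67
So (43)·67 ≡ 1 (mod 160), i.e. 67^(-1) ≡ 43 (mod 160).
Check: 67 × 43 = 2881 ≡ 1 (mod 160)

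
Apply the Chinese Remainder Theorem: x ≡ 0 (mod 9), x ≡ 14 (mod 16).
126

Using Chinese Remainder Theorem:
M = 9 × 16 = 144
M1 = 16, M2 = 9
y1 = 16^(-1) mod 9 = 4
y2 = 9^(-1) mod 16 = 9
x = (0×16×4 + 14×9×9) mod 144 = 126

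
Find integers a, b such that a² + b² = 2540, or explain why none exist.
Not possible

Factorization: 2540 = 2^2 × 5 × 127
By Fermat: n is sum of two squares iff every prime p ≡ 3 (mod 4) appears to even power.
Prime(s) ≡ 3 (mod 4) with odd exponent: [(127, 1)]
Therefore 2540 cannot be expressed as a² + b².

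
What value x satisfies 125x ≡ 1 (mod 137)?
57

gcd(125, 137) = 1, so the inverse exists.
Extended Euclidean algorithm on (137, 125):
137 = 1 × 125 + 12  ⟹  12 = (1)·137 + (-1)·125
125 = 10 × 12 + 5  ⟹  5 = (-10)·137 + (11)·125
12 = 2 × 5 + 2  ⟹  2 = (21)·137 + (-23)·125
5 = 2 × 2 + 1  ⟹  1 = (-52)·137 + (57)·125
So (57)·125 ≡ 1 (mod 137), i.e. 125^(-1) ≡ 57 (mod 137).
Check: 125 × 57 = 7125 ≡ 1 (mod 137)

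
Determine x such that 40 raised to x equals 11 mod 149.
19

Baby-step giant-step with step n = ⌈√149⌉ = 13.
Baby steps 40^j mod 149 (j:value) for j=0..12: 0:1, 1:40, 2:110, 3:79, 4:31, 5:48, 6:132, 7:65, 8:67, 9:147, 10:69, 11:78, 12:140.
Giant-step multiplier: 40^(-13) ≡ 40^(148-13) = 40^135 ≡ 12 (mod 149).
Giant steps γ_i = 11·12^i mod 149: γ_0=11, γ_1=132 (in table at j=6).
x = i·n + j = 1·13 + 6 = 19.
Check: 40^19 ≡ 11 (mod 149).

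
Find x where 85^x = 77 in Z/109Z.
87

Baby-step giant-step with step n = ⌈√109⌉ = 11.
Baby steps 85^j mod 109 (j:value) for j=0..10: 0:1, 1:85, 2:31, 3:19, 4:89, 5:44, 6:34, 7:56, 8:73, 9:101, 10:83.
Giant-step multiplier: 85^(-11) ≡ 85^(108-11) = 85^97 ≡ 69 (mod 109).
Giant steps γ_i = 77·69^i mod 109: γ_0=77, γ_1=81, γ_2=30, γ_3=108, γ_4=40, γ_5=35, γ_6=17, γ_7=83 (in table at j=10).
x = i·n + j = 7·11 + 10 = 87.
Check: 85^87 ≡ 77 (mod 109).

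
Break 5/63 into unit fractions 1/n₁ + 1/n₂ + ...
1/13 + 1/410 + 1/335790

Greedy algorithm:
5/63: ceiling(63/5) = 13, use 1/13
2/819: ceiling(819/2) = 410, use 1/410
1/335790: ceiling(335790/1) = 335790, use 1/335790
Result: 5/63 = 1/13 + 1/410 + 1/335790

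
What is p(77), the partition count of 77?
10619863

p(n) counts ways to write n as a sum of positive integers (order ignored).
Euler's pentagonal recurrence: p(k) = p(k-1) + p(k-2) - p(k-5) - p(k-7) + p(k-12) + p(k-15) - ... (offsets j(3j∓1)/2, signs ++--, p(0)=1, p(<0)=0).
DP table for k = 0..76: p(0)=1, p(1)=1, p(2)=2, p(3)=3, p(4)=5, p(5)=7, p(6)=11, p(7)=15, p(8)=22, p(9)=30, p(10)=42, p(11)=56, p(12)=77, p(13)=101, p(14)=135, p(15)=176, p(16)=231, p(17)=297, p(18)=385, p(19)=490, p(20)=627, p(21)=792, p(22)=1002, p(23)=1255, p(24)=1575, p(25)=1958, p(26)=2436, p(27)=3010, p(28)=3718, p(29)=4565, p(30)=5604, p(31)=6842, p(32)=8349, p(33)=10143, p(34)=12310, p(35)=14883, p(36)=17977, p(37)=21637, p(38)=26015, p(39)=31185, p(40)=37338, p(41)=44583, p(42)=53174, p(43)=63261, p(44)=75175, p(45)=89134, p(46)=105558, p(47)=124754, p(48)=147273, p(49)=173525, p(50)=204226, p(51)=239943, p(52)=281589, p(53)=329931, p(54)=386155, p(55)=451276, p(56)=526823, p(57)=614154, p(58)=715220, p(59)=831820, p(60)=966467, p(61)=1121505, p(62)=1300156, p(63)=1505499, p(64)=1741630, p(65)=2012558, p(66)=2323520, p(67)=2679689, p(68)=3087735, p(69)=3554345, p(70)=4087968, p(71)=4697205, p(72)=5392783, p(73)=6185689, p(74)=7089500, p(75)=8118264, p(76)=9289091.
Final step: p(77) = p(76) + p(75) - p(72) - p(70) + p(65) + p(62) - p(55) - p(51) + p(42) + p(37) - p(26) - p(20) + p(7) + p(0)
= 9289091 + 8118264 - 5392783 - 4087968 + 2012558 + 1300156 - 451276 - 239943 + 53174 + 21637 - 2436 - 627 + 15 + 1
= 10619863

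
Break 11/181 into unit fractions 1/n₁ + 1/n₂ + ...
1/17 + 1/513 + 1/1578501

Greedy algorithm:
11/181: ceiling(181/11) = 17, use 1/17
6/3077: ceiling(3077/6) = 513, use 1/513
1/1578501: ceiling(1578501/1) = 1578501, use 1/1578501
Result: 11/181 = 1/17 + 1/513 + 1/1578501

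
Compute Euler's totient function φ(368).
176

368 = 2^4 × 23
φ(n) = n × ∏(1 - 1/p) for each prime p dividing n
φ(368) = 368 × (1 - 1/2) × (1 - 1/23) = 176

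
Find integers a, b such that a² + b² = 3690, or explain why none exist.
21² + 57² (a=21, b=57)

Factorization: 3690 = 2 × 3^2 × 5 × 41
By Fermat: n is sum of two squares iff every prime p ≡ 3 (mod 4) appears to even power.
All primes ≡ 3 (mod 4) appear to even power.
Search a = 0, 1, 2, … for 3690 - a² a perfect square: first hit at a = 21: 3690 - 441 = 3249 = 57².
3690 = 21² + 57² = 441 + 3249 ✓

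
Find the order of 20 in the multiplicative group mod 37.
36

37 is prime, so ord(20) divides φ(37) = 36.
Divisors of 36: 1, 2, 3, 4, 6, 9, 12, 18, 36.
Repeated squaring: 20^1 ≡ 20, 20^2 ≡ 30, 20^4 ≡ 12, 20^8 ≡ 33, 20^16 ≡ 16, 20^32 ≡ 34 (mod 37).
Test 20^d mod 37 for each divisor d in increasing order:
20^1 ≡ 20
20^2 ≡ 30
20^3 = 20^2·20^1 ≡ 8
20^4 ≡ 12
20^6 = 20^4·20^2 ≡ 27
20^9 = 20^8·20^1 ≡ 31
20^12 = 20^8·20^4 ≡ 26
20^18 = 20^16·20^2 ≡ 36
20^36 = 20^32·20^4 ≡ 1  ← first divisor giving 1
The order is 36.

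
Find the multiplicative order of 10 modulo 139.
46

139 is prime, so ord(10) divides φ(139) = 138.
Divisors of 138: 1, 2, 3, 6, 23, 46, 69, 138.
Repeated squaring: 10^1 ≡ 10, 10^2 ≡ 100, 10^4 ≡ 131, 10^8 ≡ 64, 10^16 ≡ 65, 10^32 ≡ 55, 10^64 ≡ 106, 10^128 ≡ 116 (mod 139).
Test 10^d mod 139 for each divisor d in increasing order:
10^1 ≡ 10
10^2 ≡ 100
10^3 = 10^2·10^1 ≡ 27
10^6 = 10^4·10^2 ≡ 34
10^23 = 10^16·10^4·10^2·10^1 ≡ 138
10^46 = 10^32·10^8·10^4·10^2 ≡ 1  ← first divisor giving 1
The order is 46.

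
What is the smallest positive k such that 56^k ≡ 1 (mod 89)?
88

89 is prime, so ord(56) divides φ(89) = 88.
Divisors of 88: 1, 2, 4, 8, 11, 22, 44, 88.
Repeated squaring: 56^1 ≡ 56, 56^2 ≡ 21, 56^4 ≡ 85, 56^8 ≡ 16, 56^16 ≡ 78, 56^32 ≡ 32, 56^64 ≡ 45 (mod 89).
Test 56^d mod 89 for each divisor d in increasing order:
56^1 ≡ 56
56^2 ≡ 21
56^4 ≡ 85
56^8 ≡ 16
56^11 = 56^8·56^2·56^1 ≡ 37
56^22 = 56^16·56^4·56^2 ≡ 34
56^44 = 56^32·56^8·56^4 ≡ 88
56^88 = 56^64·56^16·56^8 ≡ 1  ← first divisor giving 1
The order is 88.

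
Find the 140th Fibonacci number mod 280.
165

Matrix identity: Q^n = [[F_(n+1), F_n], [F_n, F_(n-1)]] with Q = [[1,1],[1,0]].
n = 140 = 10001100₂. Square-and-multiply, entries mod 280:
Q^1 = [[1,1],[1,0]]
Q^2 = (Q^1)² = [[2,1],[1,1]]
Q^4 = (Q^2)² = [[5,3],[3,2]]
Q^8 = (Q^4)² = [[34,21],[21,13]]
Q^17 = (Q^8)²·Q = [[64,197],[197,147]]
Q^35 = (Q^17)²·Q = [[192,65],[65,127]]
Q^70 = (Q^35)² = [[209,15],[15,194]]
Q^140 = (Q^70)² = [[226,165],[165,61]]
F_140 mod 280 = Q^140[0][1] = 165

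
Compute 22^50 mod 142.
32

Repeated squaring. Binary of 50 = 110010.
22^1 ≡ 22 (mod 142); 22^2 ≡ 58 (mod 142); 22^4 ≡ 98 (mod 142); 22^8 ≡ 90 (mod 142); 22^16 ≡ 6 (mod 142); 22^32 ≡ 36 (mod 142)
22^50 = 22^2 × 22^16 × 22^32 ≡ 32 (mod 142)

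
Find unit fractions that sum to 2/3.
1/2 + 1/6

Greedy algorithm:
2/3: ceiling(3/2) = 2, use 1/2
1/6: ceiling(6/1) = 6, use 1/6
Result: 2/3 = 1/2 + 1/6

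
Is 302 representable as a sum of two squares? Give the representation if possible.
Not possible

Factorization: 302 = 2 × 151
By Fermat: n is sum of two squares iff every prime p ≡ 3 (mod 4) appears to even power.
Prime(s) ≡ 3 (mod 4) with odd exponent: [(151, 1)]
Therefore 302 cannot be expressed as a² + b².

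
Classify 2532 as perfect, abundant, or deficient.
abundant

Proper divisors of 2532: sum = 1 + 2 + 3 + 4 + 6 + 12 + 211 + 422 + 633 + 844 + 1266 = 3404
Since 3404 > 2532, 2532 is abundant.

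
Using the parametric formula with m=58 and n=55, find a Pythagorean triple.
(339, 6380, 6389)

Euclid's formula: a = m² - n², b = 2mn, c = m² + n²
m = 58, n = 55
a = 58² - 55² = 3364 - 3025 = 339
b = 2 × 58 × 55 = 6380
c = 58² + 55² = 3364 + 3025 = 6389
Verification: 339² + 6380² = 114921 + 40704400 = 40819321 = 6389² ✓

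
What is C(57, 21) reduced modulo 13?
0

Using Lucas' theorem:
Write n=57 and k=21 in base 13:
n in base 13: [4, 5]
k in base 13: [1, 8]
C(57,21) mod 13 = ∏ C(n_i, k_i) mod 13
Digit binomials (mod 13): C(4,1) = 4; C(5,8) = 0 (k_i > n_i)
Product: 4 × 0 = 0 ≡ 0 (mod 13)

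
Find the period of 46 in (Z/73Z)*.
4

73 is prime, so ord(46) divides φ(73) = 72.
Divisors of 72: 1, 2, 3, 4, 6, 8, 9, 12, 18, 24, 36, 72.
Repeated squaring: 46^1 ≡ 46, 46^2 ≡ 72, 46^4 ≡ 1, 46^8 ≡ 1, 46^16 ≡ 1, 46^32 ≡ 1, 46^64 ≡ 1 (mod 73).
Test 46^d mod 73 for each divisor d in increasing order:
46^1 ≡ 46
46^2 ≡ 72
46^3 = 46^2·46^1 ≡ 27
46^4 ≡ 1  ← first divisor giving 1
The order is 4.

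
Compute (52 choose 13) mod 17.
0

Using Lucas' theorem:
Write n=52 and k=13 in base 17:
n in base 17: [3, 1]
k in base 17: [0, 13]
C(52,13) mod 17 = ∏ C(n_i, k_i) mod 17
Digit binomials (mod 17): C(3,0) = 1; C(1,13) = 0 (k_i > n_i)
Product: 1 × 0 = 0 ≡ 0 (mod 17)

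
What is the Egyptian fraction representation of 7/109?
1/16 + 1/582 + 1/507504

Greedy algorithm:
7/109: ceiling(109/7) = 16, use 1/16
3/1744: ceiling(1744/3) = 582, use 1/582
1/507504: ceiling(507504/1) = 507504, use 1/507504
Result: 7/109 = 1/16 + 1/582 + 1/507504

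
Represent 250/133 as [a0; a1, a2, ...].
[1; 1, 7, 3, 5]

Euclidean algorithm steps:
250 = 1 × 133 + 117
133 = 1 × 117 + 16
117 = 7 × 16 + 5
16 = 3 × 5 + 1
5 = 5 × 1 + 0
Continued fraction: [1; 1, 7, 3, 5]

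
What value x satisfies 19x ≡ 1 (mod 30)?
19

gcd(19, 30) = 1, so the inverse exists.
Extended Euclidean algorithm on (30, 19):
30 = 1 × 19 + 11  ⟹  11 = (1)·30 + (-1)·19
19 = 1 × 11 + 8  ⟹  8 = (-1)·30 + (2)·19
11 = 1 × 8 + 3  ⟹  3 = (2)·30 + (-3)·19
8 = 2 × 3 + 2  ⟹  2 = (-5)·30 + (8)·19
3 = 1 × 2 + 1  ⟹  1 = (7)·30 + (-11)·19
So (-11)·19 ≡ 1 (mod 30), i.e. 19^(-1) ≡ -11 ≡ 19 (mod 30).
Check: 19 × 19 = 361 ≡ 1 (mod 30)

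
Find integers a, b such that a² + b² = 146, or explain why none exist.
5² + 11² (a=5, b=11)

Factorization: 146 = 2 × 73
By Fermat: n is sum of two squares iff every prime p ≡ 3 (mod 4) appears to even power.
All primes ≡ 3 (mod 4) appear to even power.
Search a = 0, 1, 2, … for 146 - a² a perfect square: first hit at a = 5: 146 - 25 = 121 = 11².
146 = 5² + 11² = 25 + 121 ✓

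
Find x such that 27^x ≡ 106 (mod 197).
55

Baby-step giant-step with step n = ⌈√197⌉ = 15.
Baby steps 27^j mod 197 (j:value) for j=0..14: 0:1, 1:27, 2:138, 3:180, 4:132, 5:18, 6:92, 7:120, 8:88, 9:12, 10:127, 11:80, 12:190, 13:8, 14:19.
Giant-step multiplier: 27^(-15) ≡ 27^(196-15) = 27^181 ≡ 149 (mod 197).
Giant steps γ_i = 106·149^i mod 197: γ_0=106, γ_1=34, γ_2=141, γ_3=127 (in table at j=10).
x = i·n + j = 3·15 + 10 = 55.
Check: 27^55 ≡ 106 (mod 197).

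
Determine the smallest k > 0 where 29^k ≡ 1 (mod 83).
41

83 is prime, so ord(29) divides φ(83) = 82.
Divisors of 82: 1, 2, 41, 82.
Repeated squaring: 29^1 ≡ 29, 29^2 ≡ 11, 29^4 ≡ 38, 29^8 ≡ 33, 29^16 ≡ 10, 29^32 ≡ 17, 29^64 ≡ 40 (mod 83).
Test 29^d mod 83 for each divisor d in increasing order:
29^1 ≡ 29
29^2 ≡ 11
29^41 = 29^32·29^8·29^1 ≡ 1  ← first divisor giving 1
The order is 41.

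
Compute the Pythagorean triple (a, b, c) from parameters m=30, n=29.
(59, 1740, 1741)

Euclid's formula: a = m² - n², b = 2mn, c = m² + n²
m = 30, n = 29
a = 30² - 29² = 900 - 841 = 59
b = 2 × 30 × 29 = 1740
c = 30² + 29² = 900 + 841 = 1741
Verification: 59² + 1740² = 3481 + 3027600 = 3031081 = 1741² ✓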